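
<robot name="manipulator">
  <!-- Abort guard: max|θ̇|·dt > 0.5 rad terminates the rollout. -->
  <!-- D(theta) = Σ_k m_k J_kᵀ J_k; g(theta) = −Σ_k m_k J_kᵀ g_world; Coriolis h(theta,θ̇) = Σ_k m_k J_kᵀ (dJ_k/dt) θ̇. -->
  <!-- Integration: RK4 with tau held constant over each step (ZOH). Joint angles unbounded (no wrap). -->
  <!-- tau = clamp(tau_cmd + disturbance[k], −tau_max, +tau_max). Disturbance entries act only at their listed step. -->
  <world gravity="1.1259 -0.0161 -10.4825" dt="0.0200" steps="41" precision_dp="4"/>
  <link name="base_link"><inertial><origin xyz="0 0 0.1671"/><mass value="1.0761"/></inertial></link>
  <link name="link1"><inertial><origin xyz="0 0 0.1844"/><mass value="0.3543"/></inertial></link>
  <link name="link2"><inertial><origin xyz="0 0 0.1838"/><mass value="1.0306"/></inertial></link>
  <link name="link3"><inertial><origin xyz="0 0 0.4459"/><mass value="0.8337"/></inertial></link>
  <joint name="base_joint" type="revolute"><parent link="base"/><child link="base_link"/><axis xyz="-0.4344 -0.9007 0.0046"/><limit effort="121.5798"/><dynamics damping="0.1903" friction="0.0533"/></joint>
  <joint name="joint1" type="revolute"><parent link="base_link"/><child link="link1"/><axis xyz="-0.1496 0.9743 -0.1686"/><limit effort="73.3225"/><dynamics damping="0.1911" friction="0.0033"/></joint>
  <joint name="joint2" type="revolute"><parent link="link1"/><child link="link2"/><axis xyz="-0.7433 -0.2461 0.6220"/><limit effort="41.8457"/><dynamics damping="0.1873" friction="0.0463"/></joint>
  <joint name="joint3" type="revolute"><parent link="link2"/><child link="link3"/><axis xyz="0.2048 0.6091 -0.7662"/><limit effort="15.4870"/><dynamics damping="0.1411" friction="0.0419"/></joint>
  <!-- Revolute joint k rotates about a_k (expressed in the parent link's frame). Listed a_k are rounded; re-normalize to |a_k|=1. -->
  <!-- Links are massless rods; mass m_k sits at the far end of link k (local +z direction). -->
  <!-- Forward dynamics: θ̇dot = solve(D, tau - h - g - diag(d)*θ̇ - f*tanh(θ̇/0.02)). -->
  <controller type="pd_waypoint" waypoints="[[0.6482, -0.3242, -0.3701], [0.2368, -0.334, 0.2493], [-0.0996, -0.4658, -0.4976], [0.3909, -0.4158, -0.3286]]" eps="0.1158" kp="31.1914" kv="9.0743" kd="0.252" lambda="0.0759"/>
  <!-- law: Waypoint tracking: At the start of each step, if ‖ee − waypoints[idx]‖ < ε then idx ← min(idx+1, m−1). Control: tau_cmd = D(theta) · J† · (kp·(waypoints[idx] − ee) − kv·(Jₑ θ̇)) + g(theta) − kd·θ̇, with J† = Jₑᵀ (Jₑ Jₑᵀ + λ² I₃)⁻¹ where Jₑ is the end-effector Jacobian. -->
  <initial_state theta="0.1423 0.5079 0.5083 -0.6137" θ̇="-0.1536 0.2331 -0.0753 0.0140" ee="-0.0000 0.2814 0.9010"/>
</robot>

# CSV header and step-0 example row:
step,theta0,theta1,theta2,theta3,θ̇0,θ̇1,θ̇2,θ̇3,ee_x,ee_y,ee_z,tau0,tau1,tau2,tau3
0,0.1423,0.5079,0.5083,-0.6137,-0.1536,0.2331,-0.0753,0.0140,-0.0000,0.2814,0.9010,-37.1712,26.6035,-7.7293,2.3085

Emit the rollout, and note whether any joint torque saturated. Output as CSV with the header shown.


step,theta0,theta1,theta2,theta3,θ̇0,θ̇1,θ̇2,θ̇3,ee_x,ee_y,ee_z,tau0,tau1,tau2,tau3
1,0.1248,0.5254,0.5417,-0.6485,-1.6080,1.4652,3.4707,-3.2462,0.0102,0.2784,0.8984,-30.0355,21.5118,-7.1054,2.2898
2,0.0827,0.5632,0.6387,-0.7242,-2.6435,2.2636,6.3805,-4.0290,0.0292,0.2715,0.8911,-20.1693,14.8634,-5.6169,1.3094
3,0.0288,0.6184,0.7798,-0.8045,-2.7890,3.1912,7.7672,-3.7620,0.0578,0.2607,0.8808,-9.9162,7.7083,-3.5174,0.3033
4,-0.0209,0.6908,0.9304,-0.8755,-2.2400,3.9438,7.2188,-3.2547,0.0956,0.2469,0.8690,-1.5682,1.5575,-1.2606,-0.2910
5,-0.0580,0.7733,1.0579,-0.9378,-1.5082,4.2331,5.4711,-2.9931,0.1404,0.2317,0.8564,4.0672,-2.7383,0.6453,-0.4545
6,-0.0819,0.8581,1.1499,-0.9976,-0.9137,4.2109,3.7220,-3.0234,0.1892,0.2164,0.8425,7.5873,-5.3992,1.9508,-0.3882
7,-0.0956,0.9416,1.2123,-1.0597,-0.4646,4.1481,2.5373,-3.2167,0.2392,0.2015,0.8264,9.8405,-7.0626,2.7297,-0.2496
8,-0.1009,1.0246,1.2558,-1.1267,-0.0670,4.1558,1.8453,-3.4971,0.2887,0.1869,0.8072,11.3250,-8.1894,3.1668,-0.0943
9,-0.0985,1.1082,1.2887,-1.1994,0.3076,4.2206,1.4880,-3.7853,0.3364,0.1728,0.7844,12.2223,-8.9768,3.3738,0.0548
10,-0.0885,1.1935,1.3159,-1.2780,0.6952,4.3218,1.2728,-4.0779,0.3816,0.1590,0.7580,12.5716,-9.4892,3.4191,0.2028
11,-0.0710,1.2808,1.3400,-1.3618,1.0612,4.4291,1.1786,-4.3030,0.4236,0.1455,0.7280,12.4025,-9.7402,3.3089,0.3375
12,-0.0467,1.3700,1.3628,-1.4488,1.3700,4.5108,1.1577,-4.4086,0.4621,0.1323,0.6946,11.8156,-9.7579,3.0685,0.4568
13,-0.0171,1.4604,1.3855,-1.5365,1.5920,4.5468,1.1578,-4.3673,0.4970,0.1192,0.6581,10.9806,-9.6025,2.7415,0.5663
14,0.0159,1.5510,1.4079,-1.6219,1.7094,4.5310,1.1367,-4.1748,0.5280,0.1061,0.6189,10.0877,-9.3577,2.3797,0.6740
15,0.0501,1.6409,1.4295,-1.7020,1.7167,4.4678,1.0694,-3.8463,0.5555,0.0929,0.5775,9.2966,-9.1107,2.0312,0.7866
16,0.0835,1.7291,1.4492,-1.7744,1.6189,4.3640,0.9470,-3.4137,0.5795,0.0794,0.5344,8.7120,-8.9376,1.7345,0.9085
17,0.1140,1.8149,1.4660,-1.8376,1.4275,4.2211,0.7710,-2.9225,0.6003,0.0654,0.4900,8.3832,-8.8955,1.5159,1.0436
18,0.1399,1.8974,1.4789,-1.8909,1.1574,4.0340,0.5478,-2.4283,0.6181,0.0508,0.4446,8.3125,-9.0148,1.3882,1.1961
19,0.1597,1.9758,1.4871,-1.9347,0.8263,3.7946,0.2862,-1.9871,0.6332,0.0356,0.3987,8.4649,-9.2920,1.3476,1.3690
20,0.1726,2.0488,1.4899,-1.9707,0.4548,3.5005,0.0076,-1.6413,0.6457,0.0197,0.3526,8.7843,-9.6947,1.3723,1.5616
21,0.1778,2.1154,1.4877,-2.0010,0.0664,3.1631,-0.2260,-1.4130,0.6557,0.0034,0.3064,9.2188,-10.1865,1.4218,1.7702
22,0.1755,2.1752,1.4807,-2.0278,-0.2907,2.8116,-0.4702,-1.2894,0.6633,-0.0131,0.2605,9.6633,-10.6801,1.4844,1.9805
23,0.1663,2.2278,1.4689,-2.0529,-0.6230,2.4483,-0.7022,-1.2357,0.6685,-0.0294,0.2151,10.0948,-11.1288,1.5354,2.1752
24,0.1508,2.2732,1.4528,-2.0773,-0.9203,2.0899,-0.9050,-1.2242,0.6713,-0.0453,0.1705,10.4896,-11.5028,1.5582,2.3428
25,0.1298,2.3116,1.4330,-2.1018,-1.1727,1.7521,-1.0701,-1.2309,0.6719,-0.0605,0.1272,10.8300,-11.7842,1.5452,2.4758
26,0.1043,2.3435,1.4102,-2.1264,-1.3763,1.4442,-1.1960,-1.2382,0.6704,-0.0746,0.0854,11.1066,-11.9652,1.4958,2.5709
27,0.0752,2.3696,1.3852,-2.1511,-1.5313,1.1699,-1.2859,-1.2360,0.6671,-0.0876,0.0455,11.3163,-12.0460,1.4144,2.6281
28,0.0434,2.3906,1.3588,-2.1756,-1.6411,0.9294,-1.3449,-1.2202,0.6622,-0.0994,0.0076,11.4600,-12.0328,1.3083,2.6500
29,0.0099,2.4071,1.3314,-2.1997,-1.7105,0.7206,-1.3786,-1.1904,0.6560,-0.1098,-0.0280,11.5416,-11.9354,1.1851,2.6407
30,-0.0247,2.4197,1.3036,-2.2231,-1.7450,0.5401,-1.3926,-1.1489,0.6488,-0.1191,-0.0611,11.5665,-11.7658,1.0525,2.6047
31,-0.0597,2.4289,1.2756,-2.2455,-1.7504,0.3845,-1.3915,-1.0988,0.6409,-0.1271,-0.0917,11.5413,-11.5366,0.9171,2.5472
32,-0.0945,2.4353,1.2478,-2.2669,-1.7323,0.2499,-1.3791,-1.0436,0.6326,-0.1341,-0.1198,11.4729,-11.2604,0.7839,2.4728
33,-0.1288,2.4391,1.2204,-2.2872,-1.6959,0.1331,-1.3585,-0.9862,0.6242,-0.1402,-0.1453,11.3686,-10.9489,0.6568,2.3859
34,-0.1622,2.4408,1.1934,-2.3063,-1.6458,0.0311,-1.3322,-0.9292,0.6158,-0.1455,-0.1685,11.2353,-10.6127,0.5384,2.2906
35,-0.1945,2.4406,1.1670,-2.3243,-1.5851,-0.0574,-1.3014,-0.8733,0.6077,-0.1501,-0.1893,11.0795,-10.2620,0.4299,2.1898
36,-0.2255,2.4387,1.1412,-2.3412,-1.5183,-0.1358,-1.2686,-0.8209,0.6000,-0.1541,-0.2080,10.9076,-9.9042,0.3325,2.0867
37,-0.2552,2.4353,1.1161,-2.3571,-1.4487,-0.2063,-1.2350,-0.7732,0.5928,-0.1577,-0.2246,10.7255,-9.5461,0.2462,1.9838
38,-0.2834,2.4305,1.0917,-2.3722,-1.3786,-0.2702,-1.2012,-0.7302,0.5862,-0.1609,-0.2393,10.5382,-9.1933,0.1704,1.8828
39,-0.3103,2.4246,1.0680,-2.3864,-1.3099,-0.3287,-1.1678,-0.6918,0.5802,-0.1638,-0.2522,10.3504,-8.8501,0.1045,1.7852
40,-0.3358,2.4175,1.0449,-2.3998,-1.2439,-0.3826,-1.1352,-0.6579,0.5749,-0.1664,-0.2636,10.1656,-8.5203,0.0473,1.6918
41,-0.3601,2.4094,1.0225,-2.4127,-1.1818,-0.4325,-1.1035,-0.6281,0.5702,-0.1689,-0.2735,,,,
# any joint saturated: no


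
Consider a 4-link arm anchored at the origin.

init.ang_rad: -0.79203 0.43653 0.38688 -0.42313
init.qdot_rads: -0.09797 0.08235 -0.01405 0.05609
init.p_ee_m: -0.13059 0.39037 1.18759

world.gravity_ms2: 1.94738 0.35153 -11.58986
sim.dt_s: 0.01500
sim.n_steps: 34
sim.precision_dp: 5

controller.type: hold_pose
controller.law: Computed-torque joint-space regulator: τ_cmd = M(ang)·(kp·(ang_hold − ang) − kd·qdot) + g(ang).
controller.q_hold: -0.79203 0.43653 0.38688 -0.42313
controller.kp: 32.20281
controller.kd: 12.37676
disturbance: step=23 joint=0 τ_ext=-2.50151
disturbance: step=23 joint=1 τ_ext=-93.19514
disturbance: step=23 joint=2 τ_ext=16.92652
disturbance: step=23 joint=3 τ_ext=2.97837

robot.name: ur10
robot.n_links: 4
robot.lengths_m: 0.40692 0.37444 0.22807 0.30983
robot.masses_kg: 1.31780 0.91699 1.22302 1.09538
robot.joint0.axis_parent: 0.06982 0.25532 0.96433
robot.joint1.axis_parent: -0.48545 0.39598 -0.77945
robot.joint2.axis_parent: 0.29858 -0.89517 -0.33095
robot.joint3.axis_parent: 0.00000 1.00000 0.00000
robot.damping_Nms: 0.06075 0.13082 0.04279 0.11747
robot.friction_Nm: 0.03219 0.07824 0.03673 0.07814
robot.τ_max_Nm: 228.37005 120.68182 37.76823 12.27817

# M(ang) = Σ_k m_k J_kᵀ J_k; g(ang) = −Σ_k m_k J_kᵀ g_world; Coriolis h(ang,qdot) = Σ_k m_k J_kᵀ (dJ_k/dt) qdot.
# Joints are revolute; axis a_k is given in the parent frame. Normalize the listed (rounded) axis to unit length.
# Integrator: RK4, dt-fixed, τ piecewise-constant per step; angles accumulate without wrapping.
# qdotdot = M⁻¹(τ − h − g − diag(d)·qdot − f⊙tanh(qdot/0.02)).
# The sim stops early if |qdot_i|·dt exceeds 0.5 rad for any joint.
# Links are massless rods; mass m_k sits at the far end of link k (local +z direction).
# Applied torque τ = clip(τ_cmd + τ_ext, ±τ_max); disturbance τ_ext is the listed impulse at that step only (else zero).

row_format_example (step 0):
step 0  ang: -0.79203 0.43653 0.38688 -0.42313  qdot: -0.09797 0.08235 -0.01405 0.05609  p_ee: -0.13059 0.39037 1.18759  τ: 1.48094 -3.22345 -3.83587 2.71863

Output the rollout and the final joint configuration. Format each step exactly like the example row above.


step 1  ang: -0.79335 0.43760 0.38647 -0.42275  qdot: -0.07525 0.06245 -0.02856 0.01271  p_ee: -0.12963 0.39045 1.18777  τ: 1.45948 -3.07757 -3.88417 2.74287
step 2  ang: -0.79432 0.43842 0.38603 -0.42271  qdot: -0.05143 0.05026 -0.01763 0.01141  p_ee: -0.12887 0.39051 1.18789  τ: 1.44157 -2.95317 -3.92524 2.75651
step 3  ang: -0.79498 0.43908 0.38572 -0.42270  qdot: -0.03284 0.03948 -0.01051 0.00885  p_ee: -0.12829 0.39055 1.18797  τ: 1.42683 -2.84748 -3.95913 2.76763
step 4  ang: -0.79539 0.43958 0.38549 -0.42273  qdot: -0.01893 0.03009 -0.00593 0.00636  p_ee: -0.12786 0.39058 1.18803  τ: 1.41522 -2.75814 -3.98686 2.77641
step 5  ang: -0.79563 0.43995 0.38533 -0.42279  qdot: -0.00937 0.02213 -0.00278 0.00502  p_ee: -0.12755 0.39059 1.18807  τ: 1.40703 -2.68332 -4.00969 2.78319
step 6  ang: -0.79575 0.44021 0.38520 -0.42287  qdot: -0.00351 0.01549 -0.00084 0.00429  p_ee: -0.12734 0.39059 1.18810  τ: 1.40201 -2.62158 -4.02857 2.78856
step 7  ang: -0.79581 0.44038 0.38509 -0.42295  qdot: 0.00001 0.01018 0.00068 0.00426  p_ee: -0.12720 0.39058 1.18811  τ: 1.39928 -2.57145 -4.04433 2.79298
step 8  ang: -0.79582 0.44047 0.38500 -0.42303  qdot: 0.00213 0.00604 0.00186 0.00431  p_ee: -0.12711 0.39057 1.18812  τ: 1.39802 -2.53128 -4.05749 2.79680
step 9  ang: -0.79582 0.44052 0.38493 -0.42312  qdot: 0.00348 0.00290 0.00295 0.00453  p_ee: -0.12707 0.39056 1.18813  τ: 1.39766 -2.49929 -4.06852 2.80014
step 10  ang: -0.79579 0.44052 0.38487 -0.42320  qdot: 0.00432 0.00052 0.00384 0.00464  p_ee: -0.12706 0.39056 1.18813  τ: 1.39787 -2.47383 -4.07775 2.80310
step 11  ang: -0.79576 0.44049 0.38482 -0.42329  qdot: 0.00486 -0.00125 0.00464 0.00477  p_ee: -0.12708 0.39055 1.18812  τ: 1.39842 -2.45348 -4.08549 2.80570
step 12  ang: -0.79572 0.44043 0.38478 -0.42337  qdot: 0.00518 -0.00256 0.00529 0.00483  p_ee: -0.12712 0.39055 1.18812  τ: 1.39917 -2.43713 -4.09198 2.80799
step 13  ang: -0.79567 0.44036 0.38475 -0.42345  qdot: 0.00537 -0.00352 0.00584 0.00489  p_ee: -0.12717 0.39054 1.18810  τ: 1.40001 -2.42393 -4.09743 2.80999
step 14  ang: -0.79563 0.44028 0.38472 -0.42354  qdot: 0.00547 -0.00422 0.00628 0.00491  p_ee: -0.12723 0.39054 1.18809  τ: 1.40090 -2.41318 -4.10200 2.81174
step 15  ang: -0.79558 0.44019 0.38470 -0.42362  qdot: 0.00551 -0.00470 0.00663 0.00493  p_ee: -0.12730 0.39054 1.18808  τ: 1.40179 -2.40439 -4.10585 2.81325
step 16  ang: -0.79553 0.44009 0.38469 -0.42371  qdot: 0.00551 -0.00503 0.00690 0.00494  p_ee: -0.12738 0.39054 1.18806  τ: 1.40266 -2.39715 -4.10908 2.81457
step 17  ang: -0.79549 0.43999 0.38468 -0.42379  qdot: 0.00548 -0.00524 0.00710 0.00495  p_ee: -0.12746 0.39055 1.18804  τ: 1.40350 -2.39115 -4.11181 2.81572
step 18  ang: -0.79544 0.43988 0.38467 -0.42388  qdot: 0.00543 -0.00535 0.00725 0.00496  p_ee: -0.12754 0.39055 1.18802  τ: 1.40429 -2.38613 -4.11411 2.81672
step 19  ang: -0.79540 0.43978 0.38466 -0.42396  qdot: 0.00538 -0.00539 0.00735 0.00496  p_ee: -0.12762 0.39056 1.18800  τ: 1.40504 -2.38191 -4.11605 2.81759
step 20  ang: -0.79535 0.43967 0.38465 -0.42404  qdot: 0.00532 -0.00538 0.00740 0.00497  p_ee: -0.12770 0.39056 1.18798  τ: 1.40573 -2.37834 -4.11770 2.81835
step 21  ang: -0.79531 0.43957 0.38465 -0.42413  qdot: 0.00526 -0.00532 0.00743 0.00498  p_ee: -0.12778 0.39057 1.18796  τ: 1.40639 -2.37528 -4.11909 2.81902
step 22  ang: -0.79527 0.43946 0.38464 -0.42421  qdot: 0.00520 -0.00524 0.00743 0.00499  p_ee: -0.12786 0.39057 1.18794  τ: 1.40699 -2.37265 -4.12027 2.81961
step 23  ang: -0.79522 0.43936 0.38464 -0.42430  qdot: 0.00514 -0.00513 0.00740 0.00500  p_ee: -0.12794 0.39058 1.18792  τ: -1.09395 -95.56550 12.80524 5.79851
step 24  ang: -0.80472 0.42367 0.37895 -0.41482  qdot: -1.27899 -2.10042 -0.80821 1.23027  p_ee: -0.13625 0.38880 1.19022  τ: 1.94947 15.37101 -7.34460 2.26103
step 25  ang: -0.82201 0.39494 0.36723 -0.39872  qdot: -1.03048 -1.72882 -0.74703 0.92125  p_ee: -0.15119 0.38546 1.19418  τ: 2.01314 12.87793 -6.90707 2.34730
step 26  ang: -0.83583 0.37143 0.35664 -0.38676  qdot: -0.81577 -1.40375 -0.66103 0.67558  p_ee: -0.16322 0.38267 1.19711  τ: 2.06253 10.75284 -6.51752 2.41898
step 27  ang: -0.84667 0.35250 0.34744 -0.37810  qdot: -0.63253 -1.12118 -0.56453 0.48074  p_ee: -0.17278 0.38040 1.19926  τ: 2.09851 8.93867 -6.16962 2.47664
step 28  ang: -0.85497 0.33751 0.33970 -0.37205  qdot: -0.47752 -0.87725 -0.46699 0.32635  p_ee: -0.18028 0.37860 1.20081  τ: 2.12221 7.38751 -5.85935 2.52214
step 29  ang: -0.86113 0.32592 0.33340 -0.36806  qdot: -0.34730 -0.66819 -0.37419 0.20410  p_ee: -0.18603 0.37721 1.20188  τ: 2.13500 6.05919 -5.58381 2.55770
step 30  ang: -0.86551 0.31724 0.32843 -0.36572  qdot: -0.23850 -0.49029 -0.28933 0.10746  p_ee: -0.19033 0.37617 1.20259  τ: 2.13839 4.91996 -5.34046 2.58550
step 31  ang: -0.86840 0.31101 0.32467 -0.36467  qdot: -0.14792 -0.33984 -0.21317 0.03233  p_ee: -0.19342 0.37543 1.20302  τ: 2.13393 3.94144 -5.12684 2.60725
step 32  ang: -0.87003 0.30689 0.32208 -0.36448  qdot: -0.06735 -0.20755 -0.11871 0.01357  p_ee: -0.19549 0.37494 1.20324  τ: 2.12308 3.09975 -4.94081 2.61639
step 33  ang: -0.87055 0.30459 0.32086 -0.36443  qdot: -0.00077 -0.09615 -0.03239 0.01093  p_ee: -0.19672 0.37465 1.20331  τ: 2.10803 2.37468 -4.78073 2.62039
step 34  ang: -0.87026 0.30378 0.32069 -0.36450  qdot: 0.03979 -0.00934 0.02035 -0.00312  p_ee: -0.19725 0.37452 1.20328
final ang (rad): -0.87026 0.30378 0.32069 -0.36450


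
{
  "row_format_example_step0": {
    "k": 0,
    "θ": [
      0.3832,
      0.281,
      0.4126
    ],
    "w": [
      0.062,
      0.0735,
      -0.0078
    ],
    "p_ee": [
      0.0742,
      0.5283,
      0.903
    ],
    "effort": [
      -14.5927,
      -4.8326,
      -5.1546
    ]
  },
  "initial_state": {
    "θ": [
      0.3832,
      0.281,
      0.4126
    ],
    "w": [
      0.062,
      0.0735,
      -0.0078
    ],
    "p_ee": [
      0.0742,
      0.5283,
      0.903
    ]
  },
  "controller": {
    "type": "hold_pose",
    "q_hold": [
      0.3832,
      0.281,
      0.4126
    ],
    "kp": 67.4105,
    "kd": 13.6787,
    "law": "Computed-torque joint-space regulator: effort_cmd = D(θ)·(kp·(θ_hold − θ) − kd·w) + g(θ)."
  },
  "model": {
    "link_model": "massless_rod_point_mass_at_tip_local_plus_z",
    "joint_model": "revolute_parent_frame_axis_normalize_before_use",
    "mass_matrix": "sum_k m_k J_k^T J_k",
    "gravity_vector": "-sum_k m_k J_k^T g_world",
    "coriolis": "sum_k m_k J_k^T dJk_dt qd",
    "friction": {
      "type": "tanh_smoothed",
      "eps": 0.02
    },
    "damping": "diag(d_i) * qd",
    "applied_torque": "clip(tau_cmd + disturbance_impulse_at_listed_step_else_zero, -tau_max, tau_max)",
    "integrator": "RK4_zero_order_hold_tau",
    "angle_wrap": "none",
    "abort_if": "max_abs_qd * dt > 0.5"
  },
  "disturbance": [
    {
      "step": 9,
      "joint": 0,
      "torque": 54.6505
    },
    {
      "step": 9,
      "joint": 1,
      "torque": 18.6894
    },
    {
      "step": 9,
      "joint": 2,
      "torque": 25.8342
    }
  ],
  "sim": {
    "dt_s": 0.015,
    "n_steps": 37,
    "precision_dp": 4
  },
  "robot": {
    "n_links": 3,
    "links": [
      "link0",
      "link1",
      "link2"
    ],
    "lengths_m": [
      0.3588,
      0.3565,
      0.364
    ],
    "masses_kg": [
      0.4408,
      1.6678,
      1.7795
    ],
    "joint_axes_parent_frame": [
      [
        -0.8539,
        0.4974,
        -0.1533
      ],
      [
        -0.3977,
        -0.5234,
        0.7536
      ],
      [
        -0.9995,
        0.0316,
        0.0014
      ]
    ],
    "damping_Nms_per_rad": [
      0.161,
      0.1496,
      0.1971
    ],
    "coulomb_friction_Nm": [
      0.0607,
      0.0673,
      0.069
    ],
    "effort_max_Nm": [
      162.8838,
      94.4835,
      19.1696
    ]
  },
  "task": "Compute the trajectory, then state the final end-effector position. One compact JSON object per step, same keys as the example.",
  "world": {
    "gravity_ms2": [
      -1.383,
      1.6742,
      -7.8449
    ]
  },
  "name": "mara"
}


{"k":1,"\u03b8":[0.384,0.2819,0.4126],"w":[0.047,0.0534,0.0027],"p_ee":[0.0742,0.5291,0.9025],"effort":[-14.2968,-4.7557,-5.0797]}
{"k":2,"\u03b8":[0.3846,0.2826,0.4126],"w":[0.0353,0.0382,0.0062],"p_ee":[0.0742,0.5296,0.9021],"effort":[-14.0306,-4.6886,-5.0073]}
{"k":3,"\u03b8":[0.3851,0.2831,0.4127],"w":[0.0258,0.0262,0.007],"p_ee":[0.0741,0.5301,0.9018],"effort":[-13.7928,-4.6309,-4.9411]}
{"k":4,"\u03b8":[0.3854,0.2834,0.4128],"w":[0.018,0.0169,0.0065],"p_ee":[0.0741,0.5304,0.9016],"effort":[-13.5821,-4.5824,-4.8822]}
{"k":5,"\u03b8":[0.3856,0.2836,0.4129],"w":[0.0117,0.0098,0.0051],"p_ee":[0.0741,0.5306,0.9015],"effort":[-13.3973,-4.5433,-4.8307]}
{"k":6,"\u03b8":[0.3858,0.2837,0.413],"w":[0.0067,0.0046,0.0034],"p_ee":[0.0742,0.5308,0.9014],"effort":[-13.2367,-4.5127,-4.7864]}
{"k":7,"\u03b8":[0.3858,0.2838,0.413],"w":[0.0028,0.0008,0.0017],"p_ee":[0.0742,0.5308,0.9013],"effort":[-13.098,-4.4894,-4.7489]}
{"k":8,"\u03b8":[0.3859,0.2838,0.4131],"w":[-0.0004,-0.0019,0.0002],"p_ee":[0.0742,0.5309,0.9013],"effort":[-12.9789,-4.4716,-4.7174]}
{"k":9,"\u03b8":[0.3858,0.2837,0.413],"w":[-0.0028,-0.0038,-0.0009],"p_ee":[0.0742,0.5308,0.9013],"effort":[41.7734,14.2313,19.1696]}
{"k":10,"\u03b8":[0.3864,0.2847,0.4223],"w":[0.0812,0.1375,1.2209],"p_ee":[0.0734,0.5336,0.8985],"effort":[-24.4333,-8.4152,-9.7331]}
{"k":11,"\u03b8":[0.3876,0.2867,0.4382],"w":[0.0726,0.1213,0.9092],"p_ee":[0.072,0.5385,0.8933],"effort":[-22.7482,-7.8351,-8.9855]}
{"k":12,"\u03b8":[0.3886,0.2883,0.45],"w":[0.0612,0.1014,0.6593],"p_ee":[0.0709,0.5422,0.8894],"effort":[-21.2372,-7.317,-8.3244]}
{"k":13,"\u03b8":[0.3894,0.2897,0.4583],"w":[0.0487,0.0804,0.459],"p_ee":[0.0701,0.5449,0.8865],"effort":[-19.891,-6.8571,-7.7421]}
{"k":14,"\u03b8":[0.39,0.2908,0.464],"w":[0.0362,0.0598,0.2989],"p_ee":[0.0696,0.5468,0.8845],"effort":[-18.6989,-6.4509,-7.2312]}
{"k":15,"\u03b8":[0.3905,0.2915,0.4675],"w":[0.0244,0.0407,0.1711],"p_ee":[0.0692,0.548,0.8832],"effort":[-17.6496,-6.0942,-6.7847]}
{"k":16,"\u03b8":[0.3908,0.292,0.4693],"w":[0.0139,0.0237,0.0694],"p_ee":[0.069,0.5487,0.8825],"effort":[-16.7321,-5.7831,-6.3958]}
{"k":17,"\u03b8":[0.3909,0.2922,0.4698],"w":[0.0043,0.0085,-0.0079],"p_ee":[0.0689,0.5489,0.8823],"effort":[-15.9362,-5.5158,-6.0631]}
{"k":18,"\u03b8":[0.3909,0.2922,0.4693],"w":[-0.0067,-0.0085,-0.0525],"p_ee":[0.0689,0.5488,0.8824],"effort":[-15.2519,-5.2941,-5.798]}
{"k":19,"\u03b8":[0.3907,0.292,0.4683],"w":[-0.0151,-0.0208,-0.0879],"p_ee":[0.069,0.5484,0.8828],"effort":[-14.667,-5.1122,-5.5721]}
{"k":20,"\u03b8":[0.3905,0.2916,0.4667],"w":[-0.0214,-0.0297,-0.1155],"p_ee":[0.0691,0.5478,0.8834],"effort":[-14.1681,-4.96,-5.3789]}
{"k":21,"\u03b8":[0.3901,0.2912,0.4648],"w":[-0.0261,-0.0363,-0.1359],"p_ee":[0.0693,0.5471,0.8842],"effort":[-13.7441,-4.8319,-5.2143]}
{"k":22,"\u03b8":[0.3897,0.2906,0.4627],"w":[-0.0294,-0.041,-0.1499],"p_ee":[0.0696,0.5462,0.8851],"effort":[-13.3859,-4.7243,-5.0752]}
{"k":23,"\u03b8":[0.3892,0.2899,0.4604],"w":[-0.0317,-0.0442,-0.1587],"p_ee":[0.0698,0.5453,0.886],"effort":[-13.0854,-4.6346,-4.9582]}
{"k":24,"\u03b8":[0.3888,0.2893,0.458],"w":[-0.0331,-0.0461,-0.1633],"p_ee":[0.0701,0.5443,0.887],"effort":[-12.8355,-4.5604,-4.8608]}
{"k":25,"\u03b8":[0.3883,0.2886,0.4555],"w":[-0.0336,-0.047,-0.1644],"p_ee":[0.0703,0.5432,0.888],"effort":[-12.6298,-4.4998,-4.7803]}
{"k":26,"\u03b8":[0.3878,0.2879,0.4531],"w":[-0.0336,-0.047,-0.1628],"p_ee":[0.0706,0.5422,0.889],"effort":[-12.4626,-4.451,-4.7146]}
{"k":27,"\u03b8":[0.3873,0.2872,0.4507],"w":[-0.0331,-0.0462,-0.159],"p_ee":[0.0708,0.5412,0.89],"effort":[-12.3287,-4.4123,-4.6616]}
{"k":28,"\u03b8":[0.3868,0.2865,0.4483],"w":[-0.0321,-0.0449,-0.1537],"p_ee":[0.0711,0.5402,0.891],"effort":[-12.2235,-4.3823,-4.6195]}
{"k":29,"\u03b8":[0.3863,0.2858,0.4461],"w":[-0.0309,-0.0431,-0.1473],"p_ee":[0.0713,0.5392,0.8919],"effort":[-12.1428,-4.3597,-4.5867]}
{"k":30,"\u03b8":[0.3858,0.2852,0.4439],"w":[-0.0294,-0.041,-0.1399],"p_ee":[0.0715,0.5383,0.8928],"effort":[-12.083,-4.3434,-4.5619]}
{"k":31,"\u03b8":[0.3854,0.2846,0.4419],"w":[-0.0277,-0.0387,-0.1321],"p_ee":[0.0718,0.5374,0.8936],"effort":[-12.0409,-4.3323,-4.5438]}
{"k":32,"\u03b8":[0.385,0.284,0.4399],"w":[-0.026,-0.0363,-0.1239],"p_ee":[0.072,0.5366,0.8944],"effort":[-12.0135,-4.3255,-4.5314]}
{"k":33,"\u03b8":[0.3846,0.2835,0.4381],"w":[-0.0241,-0.0337,-0.1155],"p_ee":[0.0721,0.5358,0.8952],"effort":[-11.9982,-4.3222,-4.5236]}
{"k":34,"\u03b8":[0.3843,0.283,0.4365],"w":[-0.0223,-0.0312,-0.1072],"p_ee":[0.0723,0.5351,0.8958],"effort":[-11.993,-4.3218,-4.5196]}
{"k":35,"\u03b8":[0.384,0.2826,0.4349],"w":[-0.0205,-0.0287,-0.0989],"p_ee":[0.0725,0.5344,0.8965],"effort":[-11.9958,-4.3235,-4.5188]}
{"k":36,"\u03b8":[0.3837,0.2821,0.4335],"w":[-0.0188,-0.0263,-0.0908],"p_ee":[0.0726,0.5338,0.897],"effort":[-12.0048,-4.3268,-4.5204]}
{"k":37,"\u03b8":[0.3834,0.2818,0.4322],"w":[-0.0171,-0.024,-0.0829],"p_ee":[0.0728,0.5332,0.8976]}
{"summary": "final p_ee position (m): 0.0728 0.5332 0.8976"}


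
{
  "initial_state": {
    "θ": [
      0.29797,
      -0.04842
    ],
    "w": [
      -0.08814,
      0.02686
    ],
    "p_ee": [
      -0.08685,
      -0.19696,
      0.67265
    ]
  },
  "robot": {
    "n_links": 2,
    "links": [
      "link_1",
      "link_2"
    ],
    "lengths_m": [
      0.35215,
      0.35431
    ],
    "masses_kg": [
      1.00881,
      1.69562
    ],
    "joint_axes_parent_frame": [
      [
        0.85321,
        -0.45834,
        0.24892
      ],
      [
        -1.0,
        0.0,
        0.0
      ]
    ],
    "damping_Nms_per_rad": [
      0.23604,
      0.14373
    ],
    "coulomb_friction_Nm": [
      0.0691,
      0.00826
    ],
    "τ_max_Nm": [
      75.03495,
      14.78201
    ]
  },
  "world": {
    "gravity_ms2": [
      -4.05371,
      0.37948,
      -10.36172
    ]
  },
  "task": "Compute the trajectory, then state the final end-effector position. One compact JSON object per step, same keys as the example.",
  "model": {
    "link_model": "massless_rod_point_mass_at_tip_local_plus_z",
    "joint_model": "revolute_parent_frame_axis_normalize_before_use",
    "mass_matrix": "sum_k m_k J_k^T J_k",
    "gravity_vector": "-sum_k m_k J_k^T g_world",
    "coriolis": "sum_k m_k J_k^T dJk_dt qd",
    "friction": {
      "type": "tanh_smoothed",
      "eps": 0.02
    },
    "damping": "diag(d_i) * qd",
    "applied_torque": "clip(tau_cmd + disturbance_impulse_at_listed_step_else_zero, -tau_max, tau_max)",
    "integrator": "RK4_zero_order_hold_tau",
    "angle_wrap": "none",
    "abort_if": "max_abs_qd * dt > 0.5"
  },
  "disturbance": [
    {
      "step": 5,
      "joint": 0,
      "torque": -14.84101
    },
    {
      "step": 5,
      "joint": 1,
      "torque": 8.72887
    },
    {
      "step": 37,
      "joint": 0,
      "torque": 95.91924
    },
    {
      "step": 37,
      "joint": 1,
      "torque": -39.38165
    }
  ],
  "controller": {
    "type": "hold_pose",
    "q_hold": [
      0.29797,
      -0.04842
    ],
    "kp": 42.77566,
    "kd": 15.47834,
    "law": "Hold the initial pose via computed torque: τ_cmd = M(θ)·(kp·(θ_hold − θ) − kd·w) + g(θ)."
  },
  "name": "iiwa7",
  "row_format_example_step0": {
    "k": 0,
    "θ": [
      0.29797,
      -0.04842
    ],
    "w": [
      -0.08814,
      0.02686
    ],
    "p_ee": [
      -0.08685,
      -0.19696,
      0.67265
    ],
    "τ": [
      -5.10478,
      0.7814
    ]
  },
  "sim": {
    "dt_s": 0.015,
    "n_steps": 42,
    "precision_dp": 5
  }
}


{"k":1,"\u03b8":[0.29683,-0.04802],"w":[-0.06422,0.026],"p_ee":[-0.08657,-0.19614,0.67293],"\u03c4":[-5.37902,0.89019]}
{"k":2,"\u03b8":[0.29601,-0.04764],"w":[-0.04536,0.02463],"p_ee":[-0.08637,-0.19552,0.67314],"\u03c4":[-5.60182,0.97876]}
{"k":3,"\u03b8":[0.29544,-0.04729],"w":[-0.03064,0.02284],"p_ee":[-0.08623,-0.19506,0.67329],"\u03c4":[-5.78235,1.05081]}
{"k":4,"\u03b8":[0.29506,-0.04696],"w":[-0.01944,0.02043],"p_ee":[-0.08614,-0.19473,0.6734],"\u03c4":[-5.92738,1.10937]}
{"k":5,"\u03b8":[0.29483,-0.04668],"w":[-0.01136,0.01712],"p_ee":[-0.08609,-0.1945,0.67348],"\u03c4":[-20.88305,9.88577]}
{"k":6,"\u03b8":[0.29469,-0.04188],"w":[-0.00912,0.61993],"p_ee":[-0.08622,-0.19279,0.67399],"\u03c4":[-2.59531,-0.89038]}
{"k":7,"\u03b8":[0.29454,-0.0338],"w":[-0.00936,0.45989],"p_ee":[-0.08645,-0.18997,0.67482],"\u03c4":[-3.32321,-0.48681]}
{"k":8,"\u03b8":[0.29441,-0.02785],"w":[-0.00813,0.33506],"p_ee":[-0.08661,-0.18787,0.67542],"\u03c4":[-3.9167,-0.15936]}
{"k":9,"\u03b8":[0.2943,-0.02356],"w":[-0.00625,0.23761],"p_ee":[-0.08672,-0.18634,0.67585],"\u03c4":[-4.39975,0.10659]}
{"k":10,"\u03b8":[0.29422,-0.02057],"w":[-0.00421,0.16154],"p_ee":[-0.08679,-0.18528,0.67614],"\u03c4":[-4.7923,0.32285]}
{"k":11,"\u03b8":[0.29417,-0.0186],"w":[-0.00226,0.10224],"p_ee":[-0.08684,-0.18458,0.67634],"\u03c4":[-5.11091,0.49893]}
{"k":12,"\u03b8":[0.29415,-0.01741],"w":[-0.00054,0.05613],"p_ee":[-0.08688,-0.18416,0.67645],"\u03c4":[-5.36925,0.64249]}
{"k":13,"\u03b8":[0.29415,-0.01684],"w":[0.00095,0.02057],"p_ee":[-0.0869,-0.18397,0.6765],"\u03c4":[-5.57859,0.75962]}
{"k":14,"\u03b8":[0.29417,-0.01673],"w":[0.00258,-0.00572],"p_ee":[-0.08691,-0.18394,0.67651],"\u03c4":[-5.74801,0.85424]}
{"k":15,"\u03b8":[0.29423,-0.01696],"w":[0.00438,-0.02432],"p_ee":[-0.08691,-0.18405,0.67648],"\u03c4":[-5.88468,0.92998]}
{"k":16,"\u03b8":[0.2943,-0.01742],"w":[0.00581,-0.03804],"p_ee":[-0.08692,-0.18426,0.67642],"\u03c4":[-5.99477,0.99161]}
{"k":17,"\u03b8":[0.2944,-0.01807],"w":[0.00682,-0.04822],"p_ee":[-0.08692,-0.18454,0.67634],"\u03c4":[-6.08353,1.04225]}
{"k":18,"\u03b8":[0.2945,-0.01885],"w":[0.00749,-0.05563],"p_ee":[-0.08693,-0.18486,0.67625],"\u03c4":[-6.15521,1.08405]}
{"k":19,"\u03b8":[0.29462,-0.01972],"w":[0.00792,-0.06081],"p_ee":[-0.08693,-0.18523,0.67614],"\u03c4":[-6.21319,1.11868]}
{"k":20,"\u03b8":[0.29474,-0.02066],"w":[0.00816,-0.06421],"p_ee":[-0.08693,-0.18562,0.67603],"\u03c4":[-6.26015,1.14749]}
{"k":21,"\u03b8":[0.29487,-0.02163],"w":[0.00827,-0.0662],"p_ee":[-0.08693,-0.18603,0.67592],"\u03c4":[-6.29825,1.17154]}
{"k":22,"\u03b8":[0.29499,-0.02263],"w":[0.00828,-0.06709],"p_ee":[-0.08693,-0.18644,0.6758],"\u03c4":[-6.3292,1.19173]}
{"k":23,"\u03b8":[0.29511,-0.02364],"w":[0.00822,-0.06711],"p_ee":[-0.08693,-0.18686,0.67568],"\u03c4":[-6.35438,1.20874]}
{"k":24,"\u03b8":[0.29524,-0.02464],"w":[0.0081,-0.06646],"p_ee":[-0.08693,-0.18727,0.67556],"\u03c4":[-6.3749,1.22317]}
{"k":25,"\u03b8":[0.29536,-0.02563],"w":[0.00794,-0.06531],"p_ee":[-0.08693,-0.18768,0.67544],"\u03c4":[-6.39166,1.23546]}
{"k":26,"\u03b8":[0.29548,-0.02659],"w":[0.00776,-0.06378],"p_ee":[-0.08693,-0.18808,0.67533],"\u03c4":[-6.40538,1.246]}
{"k":27,"\u03b8":[0.29559,-0.02753],"w":[0.00756,-0.06197],"p_ee":[-0.08693,-0.18847,0.67521],"\u03c4":[-6.41664,1.25509]}
{"k":28,"\u03b8":[0.2957,-0.02845],"w":[0.00734,-0.05997],"p_ee":[-0.08693,-0.18885,0.6751],"\u03c4":[-6.42591,1.26298]}
{"k":29,"\u03b8":[0.29581,-0.02933],"w":[0.00712,-0.05783],"p_ee":[-0.08693,-0.18921,0.675],"\u03c4":[-6.43357,1.26988]}
{"k":30,"\u03b8":[0.29592,-0.03018],"w":[0.00689,-0.05562],"p_ee":[-0.08693,-0.18956,0.67489],"\u03c4":[-6.43992,1.27594]}
{"k":31,"\u03b8":[0.29602,-0.031],"w":[0.00666,-0.05337],"p_ee":[-0.08693,-0.1899,0.67479],"\u03c4":[-6.44521,1.28131]}
{"k":32,"\u03b8":[0.29612,-0.03178],"w":[0.00643,-0.05111],"p_ee":[-0.08693,-0.19022,0.6747],"\u03c4":[-6.44963,1.28609]}
{"k":33,"\u03b8":[0.29621,-0.03253],"w":[0.00621,-0.04887],"p_ee":[-0.08693,-0.19053,0.67461],"\u03c4":[-6.45336,1.29038]}
{"k":34,"\u03b8":[0.2963,-0.03324],"w":[0.00599,-0.04667],"p_ee":[-0.08693,-0.19083,0.67452],"\u03c4":[-6.45652,1.29425]}
{"k":35,"\u03b8":[0.29639,-0.03393],"w":[0.00577,-0.04451],"p_ee":[-0.08693,-0.19112,0.67443],"\u03c4":[-6.45922,1.29776]}
{"k":36,"\u03b8":[0.29648,-0.03458],"w":[0.00556,-0.04241],"p_ee":[-0.08693,-0.19139,0.67435],"\u03c4":[-6.46153,1.30095]}
{"k":37,"\u03b8":[0.29656,-0.0352],"w":[0.00535,-0.04038],"p_ee":[-0.08693,-0.19165,0.67427],"\u03c4":[75.03495,-14.78201]}
{"k":38,"\u03b8":[0.31727,-0.00926],"w":[2.73794,3.4683],"p_ee":[-0.09321,-0.19521,0.67252],"\u03c4":[-25.85308,5.0795]}
{"k":39,"\u03b8":[0.35292,0.03552],"w":[2.02548,2.52007],"p_ee":[-0.10402,-0.20126,0.66903],"\u03c4":[-22.22156,4.24084]}
{"k":40,"\u03b8":[0.37911,0.06776],"w":[1.47378,1.79136],"p_ee":[-0.11193,-0.20589,0.66603],"\u03c4":[-19.2811,3.57854]}
{"k":41,"\u03b8":[0.39798,0.09039],"w":[1.04665,1.23476],"p_ee":[-0.11759,-0.2094,0.66362],"\u03c4":[-16.89825,3.04971]}
{"k":42,"\u03b8":[0.41117,0.10569],"w":[0.71623,0.81148],"p_ee":[-0.12152,-0.21202,0.66179]}
{"summary": "final p_ee position (m): -0.12152 -0.21202 0.66179"}


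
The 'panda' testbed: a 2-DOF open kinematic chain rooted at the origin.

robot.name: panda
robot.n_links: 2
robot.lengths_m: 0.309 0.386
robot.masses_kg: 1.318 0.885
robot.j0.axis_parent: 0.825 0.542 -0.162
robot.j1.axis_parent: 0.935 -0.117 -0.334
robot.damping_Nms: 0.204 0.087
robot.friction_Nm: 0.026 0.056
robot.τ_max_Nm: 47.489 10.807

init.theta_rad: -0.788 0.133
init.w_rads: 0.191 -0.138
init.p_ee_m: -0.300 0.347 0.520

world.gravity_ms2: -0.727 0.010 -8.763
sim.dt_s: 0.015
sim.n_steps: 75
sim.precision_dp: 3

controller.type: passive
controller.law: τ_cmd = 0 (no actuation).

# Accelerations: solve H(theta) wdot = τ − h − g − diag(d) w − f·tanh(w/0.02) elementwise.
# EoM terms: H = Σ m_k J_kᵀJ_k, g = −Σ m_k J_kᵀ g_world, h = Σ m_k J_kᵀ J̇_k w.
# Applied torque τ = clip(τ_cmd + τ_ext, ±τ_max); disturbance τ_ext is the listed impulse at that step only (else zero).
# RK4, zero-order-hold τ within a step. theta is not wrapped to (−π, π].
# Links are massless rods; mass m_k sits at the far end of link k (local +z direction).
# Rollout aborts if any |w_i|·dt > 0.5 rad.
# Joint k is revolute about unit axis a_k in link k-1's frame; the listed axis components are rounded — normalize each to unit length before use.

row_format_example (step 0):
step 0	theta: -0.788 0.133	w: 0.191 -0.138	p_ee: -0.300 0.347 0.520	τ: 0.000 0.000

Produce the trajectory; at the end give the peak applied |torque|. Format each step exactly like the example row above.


step 1	theta: -0.787 0.132	w: -0.037 0.021	p_ee: -0.300 0.347 0.520	τ: 0.000 0.000
step 2	theta: -0.789 0.133	w: -0.253 0.151	p_ee: -0.301 0.347 0.520	τ: 0.000 0.000
step 3	theta: -0.794 0.137	w: -0.467 0.274	p_ee: -0.303 0.348 0.518	τ: 0.000 0.000
step 4	theta: -0.803 0.142	w: -0.679 0.393	p_ee: -0.306 0.350 0.515	τ: 0.000 0.000
step 5	theta: -0.815 0.148	w: -0.891 0.505	p_ee: -0.310 0.352 0.510	τ: 0.000 0.000
step 6	theta: -0.830 0.157	w: -1.101 0.612	p_ee: -0.315 0.355 0.505	τ: 0.000 0.000
step 7	theta: -0.848 0.167	w: -1.311 0.712	p_ee: -0.322 0.358 0.498	τ: 0.000 0.000
step 8	theta: -0.869 0.178	w: -1.522 0.805	p_ee: -0.329 0.362 0.490	τ: 0.000 0.000
step 9	theta: -0.894 0.191	w: -1.733 0.890	p_ee: -0.337 0.367 0.480	τ: 0.000 0.000
step 10	theta: -0.921 0.205	w: -1.945 0.967	p_ee: -0.347 0.372 0.469	τ: 0.000 0.000
step 11	theta: -0.952 0.220	w: -2.157 1.033	p_ee: -0.357 0.377 0.457	τ: 0.000 0.000
step 12	theta: -0.986 0.236	w: -2.370 1.087	p_ee: -0.368 0.382 0.442	τ: 0.000 0.000
step 13	theta: -1.023 0.252	w: -2.584 1.127	p_ee: -0.380 0.388 0.426	τ: 0.000 0.000
step 14	theta: -1.063 0.269	w: -2.799 1.150	p_ee: -0.392 0.394 0.407	τ: 0.000 0.000
step 15	theta: -1.107 0.287	w: -3.012 1.155	p_ee: -0.405 0.400 0.387	τ: 0.000 0.000
step 16	theta: -1.154 0.304	w: -3.225 1.138	p_ee: -0.419 0.407 0.364	τ: 0.000 0.000
step 17	theta: -1.204 0.321	w: -3.436 1.095	p_ee: -0.432 0.413 0.339	τ: 0.000 0.000
step 18	theta: -1.257 0.337	w: -3.643 1.025	p_ee: -0.446 0.418 0.312	τ: 0.000 0.000
step 19	theta: -1.313 0.351	w: -3.845 0.922	p_ee: -0.459 0.424 0.282	τ: 0.000 0.000
step 20	theta: -1.372 0.364	w: -4.040 0.785	p_ee: -0.473 0.429 0.249	τ: 0.000 0.000
step 21	theta: -1.434 0.375	w: -4.226 0.609	p_ee: -0.485 0.433 0.213	τ: 0.000 0.000
step 22	theta: -1.499 0.382	w: -4.399 0.392	p_ee: -0.497 0.436 0.175	τ: 0.000 0.000
step 23	theta: -1.566 0.386	w: -4.557 0.133	p_ee: -0.508 0.438 0.133	τ: 0.000 0.000
step 24	theta: -1.635 0.386	w: -4.701 -0.156	p_ee: -0.517 0.439 0.089	τ: 0.000 0.000
step 25	theta: -1.707 0.381	w: -4.826 -0.482	p_ee: -0.524 0.438 0.041	τ: 0.000 0.000
step 26	theta: -1.780 0.371	w: -4.927 -0.849	p_ee: -0.529 0.434 -0.009	τ: 0.000 0.000
step 27	theta: -1.855 0.356	w: -5.003 -1.256	p_ee: -0.531 0.429 -0.061	τ: 0.000 0.000
step 28	theta: -1.930 0.334	w: -5.053 -1.694	p_ee: -0.530 0.420 -0.116	τ: 0.000 0.000
step 29	theta: -2.006 0.305	w: -5.076 -2.157	p_ee: -0.526 0.409 -0.173	τ: 0.000 0.000
step 30	theta: -2.082 0.269	w: -5.076 -2.633	p_ee: -0.517 0.394 -0.231	τ: 0.000 0.000
step 31	theta: -2.158 0.226	w: -5.055 -3.109	p_ee: -0.504 0.374 -0.289	τ: 0.000 0.000
step 32	theta: -2.234 0.176	w: -5.020 -3.567	p_ee: -0.485 0.351 -0.348	τ: 0.000 0.000
step 33	theta: -2.309 0.119	w: -4.979 -3.990	p_ee: -0.462 0.323 -0.404	τ: 0.000 0.000
step 34	theta: -2.383 0.056	w: -4.941 -4.355	p_ee: -0.433 0.291 -0.459	τ: 0.000 0.000
step 35	theta: -2.457 -0.011	w: -4.917 -4.643	p_ee: -0.400 0.254 -0.509	τ: 0.000 0.000
step 36	theta: -2.531 -0.083	w: -4.918 -4.829	p_ee: -0.361 0.212 -0.554	τ: 0.000 0.000
step 37	theta: -2.605 -0.156	w: -4.952 -4.895	p_ee: -0.319 0.166 -0.593	τ: 0.000 0.000
step 38	theta: -2.680 -0.229	w: -5.028 -4.824	p_ee: -0.273 0.117 -0.624	τ: 0.000 0.000
step 39	theta: -2.756 -0.300	w: -5.147 -4.609	p_ee: -0.225 0.065 -0.647	τ: 0.000 0.000
step 40	theta: -2.834 -0.366	w: -5.309 -4.251	p_ee: -0.175 0.011 -0.662	τ: 0.000 0.000
step 41	theta: -2.915 -0.426	w: -5.504 -3.762	p_ee: -0.126 -0.044 -0.668	τ: 0.000 0.000
step 42	theta: -2.999 -0.479	w: -5.719 -3.166	p_ee: -0.077 -0.099 -0.666	τ: 0.000 0.000
step 43	theta: -3.087 -0.521	w: -5.938 -2.494	p_ee: -0.030 -0.154 -0.656	τ: 0.000 0.000
step 44	theta: -3.178 -0.553	w: -6.141 -1.782	p_ee: 0.015 -0.206 -0.639	τ: 0.000 0.000
step 45	theta: -3.271 -0.575	w: -6.312 -1.067	p_ee: 0.057 -0.256 -0.616	τ: 0.000 0.000
step 46	theta: -3.367 -0.585	w: -6.435 -0.384	p_ee: 0.096 -0.304 -0.588	τ: 0.000 0.000
step 47	theta: -3.464 -0.586	w: -6.501 0.233	p_ee: 0.132 -0.348 -0.556	τ: 0.000 0.000
step 48	theta: -3.561 -0.579	w: -6.496 0.742	p_ee: 0.164 -0.388 -0.520	τ: 0.000 0.000
step 49	theta: -3.658 -0.565	w: -6.430 1.156	p_ee: 0.193 -0.425 -0.482	τ: 0.000 0.000
step 50	theta: -3.754 -0.545	w: -6.306 1.470	p_ee: 0.218 -0.458 -0.441	τ: 0.000 0.000
step 51	theta: -3.847 -0.521	w: -6.131 1.683	p_ee: 0.240 -0.488 -0.399	τ: 0.000 0.000
step 52	theta: -3.938 -0.495	w: -5.910 1.801	p_ee: 0.260 -0.513 -0.356	τ: 0.000 0.000
step 53	theta: -4.024 -0.467	w: -5.653 1.835	p_ee: 0.276 -0.535 -0.313	τ: 0.000 0.000
step 54	theta: -4.107 -0.440	w: -5.366 1.796	p_ee: 0.290 -0.553 -0.271	τ: 0.000 0.000
step 55	theta: -4.185 -0.414	w: -5.056 1.697	p_ee: 0.301 -0.567 -0.229	τ: 0.000 0.000
step 56	theta: -4.259 -0.389	w: -4.730 1.550	p_ee: 0.311 -0.579 -0.189	τ: 0.000 0.000
step 57	theta: -4.327 -0.367	w: -4.394 1.367	p_ee: 0.319 -0.587 -0.150	τ: 0.000 0.000
step 58	theta: -4.390 -0.348	w: -4.051 1.159	p_ee: 0.325 -0.593 -0.113	τ: 0.000 0.000
step 59	theta: -4.449 -0.333	w: -3.704 0.933	p_ee: 0.330 -0.597 -0.078	τ: 0.000 0.000
step 60	theta: -4.502 -0.321	w: -3.357 0.697	p_ee: 0.335 -0.599 -0.046	τ: 0.000 0.000
step 61	theta: -4.549 -0.312	w: -3.010 0.455	p_ee: 0.338 -0.598 -0.016	τ: 0.000 0.000
step 62	theta: -4.592 -0.307	w: -2.666 0.211	p_ee: 0.341 -0.597 0.012	τ: 0.000 0.000
step 63	theta: -4.629 -0.306	w: -2.327 -0.028	p_ee: 0.344 -0.594 0.037	τ: 0.000 0.000
step 64	theta: -4.662 -0.308	w: -1.999 -0.242	p_ee: 0.347 -0.591 0.059	τ: 0.000 0.000
step 65	theta: -4.689 -0.313	w: -1.674 -0.453	p_ee: 0.349 -0.587 0.079	τ: 0.000 0.000
step 66	theta: -4.712 -0.321	w: -1.353 -0.661	p_ee: 0.352 -0.582 0.097	τ: 0.000 0.000
step 67	theta: -4.730 -0.333	w: -1.034 -0.868	p_ee: 0.355 -0.577 0.111	τ: 0.000 0.000
step 68	theta: -4.743 -0.347	w: -0.719 -1.072	p_ee: 0.357 -0.572 0.124	τ: 0.000 0.000
step 69	theta: -4.751 -0.365	w: -0.405 -1.274	p_ee: 0.360 -0.567 0.134	τ: 0.000 0.000
step 70	theta: -4.755 -0.385	w: -0.094 -1.474	p_ee: 0.363 -0.562 0.141	τ: 0.000 0.000
step 71	theta: -4.754 -0.409	w: 0.214 -1.669	p_ee: 0.367 -0.557 0.146	τ: 0.000 0.000
step 72	theta: -4.749 -0.435	w: 0.520 -1.860	p_ee: 0.370 -0.551 0.149	τ: 0.000 0.000
step 73	theta: -4.739 -0.465	w: 0.826 -2.048	p_ee: 0.374 -0.546 0.150	τ: 0.000 0.000
step 74	theta: -4.724 -0.497	w: 1.131 -2.231	p_ee: 0.378 -0.541 0.148	τ: 0.000 0.000
step 75	theta: -4.705 -0.532	w: 1.436 -2.408	p_ee: 0.381 -0.536 0.144
max |τ| (N·m): 0.000


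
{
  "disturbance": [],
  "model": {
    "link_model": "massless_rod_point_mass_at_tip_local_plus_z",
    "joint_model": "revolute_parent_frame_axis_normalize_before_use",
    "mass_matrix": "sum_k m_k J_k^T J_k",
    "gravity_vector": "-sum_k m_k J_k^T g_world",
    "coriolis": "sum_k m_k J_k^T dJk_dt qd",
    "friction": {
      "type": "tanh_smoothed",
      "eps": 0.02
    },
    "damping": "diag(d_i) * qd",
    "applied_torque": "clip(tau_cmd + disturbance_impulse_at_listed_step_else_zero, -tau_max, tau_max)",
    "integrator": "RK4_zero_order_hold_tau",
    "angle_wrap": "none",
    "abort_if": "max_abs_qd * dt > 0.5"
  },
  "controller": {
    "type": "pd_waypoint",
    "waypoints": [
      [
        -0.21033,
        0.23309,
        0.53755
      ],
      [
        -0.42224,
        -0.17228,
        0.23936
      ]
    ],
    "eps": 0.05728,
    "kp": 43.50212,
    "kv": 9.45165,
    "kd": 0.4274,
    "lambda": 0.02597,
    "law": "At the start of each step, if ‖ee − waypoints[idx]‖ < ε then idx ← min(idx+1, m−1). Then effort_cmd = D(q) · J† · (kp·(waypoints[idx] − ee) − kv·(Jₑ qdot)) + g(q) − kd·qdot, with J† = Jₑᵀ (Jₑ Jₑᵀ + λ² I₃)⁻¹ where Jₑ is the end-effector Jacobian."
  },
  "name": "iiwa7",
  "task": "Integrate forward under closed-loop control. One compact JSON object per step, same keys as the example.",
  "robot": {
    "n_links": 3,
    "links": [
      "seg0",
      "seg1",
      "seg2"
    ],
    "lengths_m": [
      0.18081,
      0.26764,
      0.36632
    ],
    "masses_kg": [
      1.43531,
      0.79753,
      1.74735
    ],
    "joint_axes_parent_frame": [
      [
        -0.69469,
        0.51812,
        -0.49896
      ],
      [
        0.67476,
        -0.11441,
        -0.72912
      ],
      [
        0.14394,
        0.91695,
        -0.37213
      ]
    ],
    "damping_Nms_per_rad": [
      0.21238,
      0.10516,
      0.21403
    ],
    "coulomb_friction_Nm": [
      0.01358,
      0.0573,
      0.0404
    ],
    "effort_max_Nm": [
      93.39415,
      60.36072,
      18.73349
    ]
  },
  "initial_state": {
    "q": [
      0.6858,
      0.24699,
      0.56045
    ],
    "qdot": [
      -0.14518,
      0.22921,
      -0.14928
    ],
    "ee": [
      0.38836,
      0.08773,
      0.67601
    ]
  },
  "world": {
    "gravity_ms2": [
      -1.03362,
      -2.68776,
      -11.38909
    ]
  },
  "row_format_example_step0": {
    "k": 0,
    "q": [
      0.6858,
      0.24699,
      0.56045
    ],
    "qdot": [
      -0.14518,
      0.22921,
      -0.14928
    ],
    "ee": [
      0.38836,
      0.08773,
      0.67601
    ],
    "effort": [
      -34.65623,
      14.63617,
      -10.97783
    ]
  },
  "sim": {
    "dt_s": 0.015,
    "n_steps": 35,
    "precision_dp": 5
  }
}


{"k":1,"q":[0.6621,0.23009,0.56224],"qdot":[-2.95542,-2.4193,0.40005],"ee":[0.38464,0.08698,0.67846],"effort":[-34.29732,14.70247,-10.39713]}
{"k":2,"q":[0.59965,0.17709,0.57397],"qdot":[-5.27993,-4.54633,1.21763],"ee":[0.37757,0.08703,0.68228],"effort":[-34.1702,13.35458,-10.13882]}
{"k":3,"q":[0.50484,0.09479,0.60184],"qdot":[-7.22972,-6.27191,2.53228],"ee":[0.36622,0.08759,0.68649],"effort":[-26.28891,9.04444,-9.94938]}
{"k":4,"q":[0.39076,-0.00308,0.64718],"qdot":[-7.89267,-6.67448,3.4716],"ee":[0.34992,0.0885,0.69018],"effort":[-16.42623,3.88061,-9.2908]}
{"k":5,"q":[0.27425,-0.10006,0.70122],"qdot":[-7.62521,-6.24333,3.67911],"ee":[0.32916,0.08965,0.69331],"effort":[-8.95207,-0.06587,-8.13713]}
{"k":6,"q":[0.16427,-0.18921,0.75499],"qdot":[-7.05469,-5.66577,3.45995],"ee":[0.30509,0.09104,0.69615],"effort":[-3.68606,-2.4997,-6.80301]}
{"k":7,"q":[0.06323,-0.27028,0.80415],"qdot":[-6.43846,-5.17026,3.08312],"ee":[0.2788,0.09275,0.69877],"effort":[0.15288,-3.74673,-5.50093]}
{"k":8,"q":[-0.02873,-0.34472,0.84731],"qdot":[-5.84423,-4.77875,2.67139],"ee":[0.25109,0.09483,0.70107],"effort":[3.05448,-4.15582,-4.31423]}
{"k":9,"q":[-0.11206,-0.41391,0.88434],"qdot":[-5.28525,-4.46676,2.27138],"ee":[0.22253,0.09733,0.7029],"effort":[5.29498,-3.99287,-3.26358]}
{"k":10,"q":[-0.18729,-0.47885,0.91556],"qdot":[-4.76283,-4.20841,1.89957],"ee":[0.1936,0.10023,0.70413],"effort":[7.04017,-3.44935,-2.34573]}
{"k":11,"q":[-0.25496,-0.54019,0.94145],"qdot":[-4.27662,-3.98469,1.56147],"ee":[0.16464,0.10351,0.70466],"effort":[8.39868,-2.66258,-1.54983]}
{"k":12,"q":[-0.31563,-0.59835,0.96253],"qdot":[-3.82638,-3.78312,1.25877],"ee":[0.13596,0.10716,0.70443],"effort":[9.44742,-1.73129,-0.86374]}
{"k":13,"q":[-0.36982,-0.65361,0.97933],"qdot":[-3.41184,-3.59597,0.99168],"ee":[0.10782,0.11111,0.7034],"effort":[10.24413,-0.72644,-0.27619]}
{"k":14,"q":[-0.41806,-0.70615,0.9924],"qdot":[-3.03246,-3.41865,0.75973],"ee":[0.08041,0.11535,0.70158],"effort":[10.83392,0.30137,0.22266]}
{"k":15,"q":[-0.46088,-0.75609,1.00224],"qdot":[-2.68725,-3.24856,0.56191],"ee":[0.05391,0.11981,0.699],"effort":[11.253,1.31644,0.64129]}
{"k":16,"q":[-0.49878,-0.80353,1.00937],"qdot":[-2.37481,-3.08434,0.39669],"ee":[0.02848,0.12446,0.69569],"effort":[11.53096,2.29416,0.98712]}
{"k":17,"q":[-0.53223,-0.84855,1.01425],"qdot":[-2.09337,-2.92531,0.26211],"ee":[0.0042,0.12925,0.69172],"effort":[11.69227,3.218,1.2668]}
{"k":18,"q":[-0.56169,-0.89122,1.01733],"qdot":[-1.84092,-2.77115,0.15577],"ee":[-0.01882,0.13414,0.68716],"effort":[11.75739,4.07747,1.48651]}
{"k":19,"q":[-0.58756,-0.93163,1.01901],"qdot":[-1.6153,-2.62177,0.075],"ee":[-0.04053,0.1391,0.68209],"effort":[11.74352,4.86646,1.65208]}
{"k":20,"q":[-0.61024,-0.96983,1.01966],"qdot":[-1.41449,-2.47726,0.01748],"ee":[-0.06089,0.14409,0.67658],"effort":[11.66531,5.58217,1.76846]}
{"k":21,"q":[-0.6301,-1.00592,1.01964],"qdot":[-1.23853,-2.33961,-0.01323],"ee":[-0.07987,0.14907,0.67072],"effort":[11.53601,6.22509,1.83309]}
{"k":22,"q":[-0.64749,-1.03999,1.01932],"qdot":[-1.08383,-2.20738,-0.02423],"ee":[-0.09748,0.15401,0.66457],"effort":[11.36559,6.79601,1.85558]}
{"k":23,"q":[-0.66269,-1.0721,1.01892],"qdot":[-0.94658,-2.07895,-0.02367],"ee":[-0.11371,0.15889,0.65822],"effort":[11.16242,7.29663,1.84733]}
{"k":24,"q":[-0.67595,-1.10233,1.01861],"qdot":[-0.82469,-1.95408,-0.01497],"ee":[-0.12861,0.16368,0.65174],"effort":[10.93431,7.73014,1.81431]}
{"k":25,"q":[-0.68749,-1.1307,1.01846],"qdot":[-0.71605,-1.83247,-0.00167],"ee":[-0.14221,0.16837,0.64521],"effort":[10.68794,8.10027,1.76271]}
{"k":26,"q":[-0.69748,-1.15728,1.01853],"qdot":[-0.61872,-1.71385,0.01288],"ee":[-0.15458,0.17294,0.63872],"effort":[10.4291,8.41121,1.69851]}
{"k":27,"q":[-0.7061,-1.18211,1.01883],"qdot":[-0.53203,-1.59886,0.02905],"ee":[-0.16576,0.17737,0.63232],"effort":[10.16316,8.66779,1.62322]}
{"k":28,"q":[-0.7135,-1.20525,1.01939],"qdot":[-0.45573,-1.48838,0.0484],"ee":[-0.17583,0.18166,0.62607],"effort":[9.89479,8.87513,1.53658]}
{"k":29,"q":[-0.71982,-1.22677,1.02027],"qdot":[-0.38905,-1.38271,0.07072],"ee":[-0.18484,0.1858,0.62001],"effort":[9.62765,9.03808,1.44011]}
{"k":30,"q":[-0.72521,-1.24674,1.0215],"qdot":[-0.33093,-1.28182,0.09484],"ee":[-0.19286,0.18977,0.61416],"effort":[9.36466,9.16124,1.33638]}
{"k":31,"q":[-0.72979,-1.26523,1.02309],"qdot":[-0.28035,-1.18565,0.11957],"ee":[-0.19996,0.19357,0.60855],"effort":[9.10813,9.24903,1.22789]}
{"k":32,"q":[-0.73366,-1.28232,1.02506],"qdot":[-0.23639,-1.09413,0.14393],"ee":[-0.20619,0.19719,0.6032],"effort":[8.85994,9.30564,1.11679]}
{"k":33,"q":[-0.73691,-1.29807,1.02739],"qdot":[-0.19824,-1.00719,0.16721],"ee":[-0.21162,0.20064,0.59813],"effort":[8.62157,9.33503,1.00487]}
{"k":34,"q":[-0.73964,-1.31255,1.03005],"qdot":[-0.16522,-0.92479,0.18887],"ee":[-0.21633,0.2039,0.59334],"effort":[8.39415,9.34088,0.89362]}
{"k":35,"q":[-0.7419,-1.32584,1.03303],"qdot":[-0.13669,-0.84686,0.20855],"ee":[-0.22035,0.20699,0.58885]}
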